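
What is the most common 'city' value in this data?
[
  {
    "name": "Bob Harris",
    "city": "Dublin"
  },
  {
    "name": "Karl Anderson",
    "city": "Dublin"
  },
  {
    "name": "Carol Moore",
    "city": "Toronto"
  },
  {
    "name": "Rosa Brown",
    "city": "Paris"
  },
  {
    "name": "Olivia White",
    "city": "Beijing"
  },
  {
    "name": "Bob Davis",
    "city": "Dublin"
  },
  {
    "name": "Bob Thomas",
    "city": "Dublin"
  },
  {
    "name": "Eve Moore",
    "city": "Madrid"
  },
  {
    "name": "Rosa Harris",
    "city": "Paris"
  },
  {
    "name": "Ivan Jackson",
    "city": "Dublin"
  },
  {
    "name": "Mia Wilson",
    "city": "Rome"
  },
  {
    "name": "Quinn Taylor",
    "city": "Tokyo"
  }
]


Counting 'city' values across 12 records:

  Dublin: 5 #####
  Paris: 2 ##
  Toronto: 1 #
  Beijing: 1 #
  Madrid: 1 #
  Rome: 1 #
  Tokyo: 1 #

Most common: Dublin (5 times)

Dublin (5 times)


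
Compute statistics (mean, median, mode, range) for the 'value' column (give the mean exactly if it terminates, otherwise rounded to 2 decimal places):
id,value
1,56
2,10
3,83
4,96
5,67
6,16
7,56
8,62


Data: [56, 10, 83, 96, 67, 16, 56, 62]
Count: 8
Sum: 446
Mean: 446/8 = 55.75
Sorted: [10, 16, 56, 56, 62, 67, 83, 96]
Median: 59.0
Mode: 56 (2 times)
Range: 96 - 10 = 86
Min: 10, Max: 96

mean=55.75, median=59.0, mode=56, range=86


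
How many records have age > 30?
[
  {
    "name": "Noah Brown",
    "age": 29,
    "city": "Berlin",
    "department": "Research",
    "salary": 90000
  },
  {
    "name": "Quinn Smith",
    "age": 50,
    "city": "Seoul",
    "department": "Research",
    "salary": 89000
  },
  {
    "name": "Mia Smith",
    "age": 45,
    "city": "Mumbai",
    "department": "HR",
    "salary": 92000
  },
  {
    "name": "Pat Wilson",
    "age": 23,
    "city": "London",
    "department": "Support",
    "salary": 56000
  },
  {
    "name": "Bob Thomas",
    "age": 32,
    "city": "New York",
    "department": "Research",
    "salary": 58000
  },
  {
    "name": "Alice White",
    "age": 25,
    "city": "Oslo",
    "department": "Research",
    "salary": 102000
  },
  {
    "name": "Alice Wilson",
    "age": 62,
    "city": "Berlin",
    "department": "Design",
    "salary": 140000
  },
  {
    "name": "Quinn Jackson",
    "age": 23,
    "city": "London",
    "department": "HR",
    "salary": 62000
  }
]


Data: 8 records
Condition: age > 30

Checking each record:
  Noah Brown: 29
  Quinn Smith: 50 MATCH
  Mia Smith: 45 MATCH
  Pat Wilson: 23
  Bob Thomas: 32 MATCH
  Alice White: 25
  Alice Wilson: 62 MATCH
  Quinn Jackson: 23

Count: 4

4


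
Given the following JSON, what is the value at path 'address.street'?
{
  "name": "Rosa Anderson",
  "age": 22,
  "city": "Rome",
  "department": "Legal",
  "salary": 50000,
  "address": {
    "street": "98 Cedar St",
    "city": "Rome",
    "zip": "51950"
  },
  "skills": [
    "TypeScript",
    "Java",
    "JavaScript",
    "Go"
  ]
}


Query: address.street
Path: address -> street
Value: 98 Cedar St

98 Cedar St


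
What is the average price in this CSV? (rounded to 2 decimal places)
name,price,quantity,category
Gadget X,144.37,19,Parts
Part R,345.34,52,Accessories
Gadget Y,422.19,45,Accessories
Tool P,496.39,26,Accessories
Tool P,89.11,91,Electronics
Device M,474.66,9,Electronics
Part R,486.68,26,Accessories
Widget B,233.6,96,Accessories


Computing average price:
Values: [144.37, 345.34, 422.19, 496.39, 89.11, 474.66, 486.68, 233.6]
Sum = 2692.34
Count = 8
Average = 2692.34/8 = 336.5425 exactly -> 336.54 (rounded half-up to 2 decimal places)

336.54


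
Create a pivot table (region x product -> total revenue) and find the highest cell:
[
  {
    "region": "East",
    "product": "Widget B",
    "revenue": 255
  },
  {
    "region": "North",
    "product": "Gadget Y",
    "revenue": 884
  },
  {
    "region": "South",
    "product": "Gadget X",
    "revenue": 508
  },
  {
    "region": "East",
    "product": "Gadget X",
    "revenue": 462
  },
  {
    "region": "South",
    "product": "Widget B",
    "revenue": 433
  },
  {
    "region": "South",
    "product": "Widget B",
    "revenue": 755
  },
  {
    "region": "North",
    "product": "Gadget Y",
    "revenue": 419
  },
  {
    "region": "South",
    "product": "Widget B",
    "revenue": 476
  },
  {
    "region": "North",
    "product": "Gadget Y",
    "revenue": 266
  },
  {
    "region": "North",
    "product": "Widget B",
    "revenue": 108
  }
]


Pivot: region (rows) x product (columns) -> total revenue

     Gadget X      Gadget Y      Widget B    
East           462             0           255  
North            0          1569           108  
South          508             0          1664  

Highest: South / Widget B = $1664

South / Widget B = $1664


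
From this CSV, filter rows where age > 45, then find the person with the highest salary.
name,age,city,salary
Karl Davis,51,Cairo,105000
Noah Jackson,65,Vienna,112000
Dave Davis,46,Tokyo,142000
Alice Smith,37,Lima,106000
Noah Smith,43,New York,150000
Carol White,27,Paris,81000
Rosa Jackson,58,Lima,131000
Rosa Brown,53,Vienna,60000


Filter: age > 45
Sort by: salary (descending)

Filtered records (5):
  Dave Davis, age 46, salary $142000
  Rosa Jackson, age 58, salary $131000
  Noah Jackson, age 65, salary $112000
  Karl Davis, age 51, salary $105000
  Rosa Brown, age 53, salary $60000

Highest salary: Dave Davis ($142000)

Dave Davis


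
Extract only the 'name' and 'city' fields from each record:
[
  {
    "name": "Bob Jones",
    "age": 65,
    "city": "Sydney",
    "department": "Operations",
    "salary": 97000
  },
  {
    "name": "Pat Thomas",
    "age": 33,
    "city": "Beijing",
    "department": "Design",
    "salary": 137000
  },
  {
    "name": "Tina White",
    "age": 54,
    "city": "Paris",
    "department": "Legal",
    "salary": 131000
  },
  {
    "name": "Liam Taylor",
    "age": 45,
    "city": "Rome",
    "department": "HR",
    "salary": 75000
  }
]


Original: 4 records with fields: name, age, city, department, salary
Keep: ['name', 'city']
Drop: ['age', 'department', 'salary']
Result: 4 records, 2 fields each

[
  {
    "name": "Bob Jones",
    "city": "Sydney"
  },
  {
    "name": "Pat Thomas",
    "city": "Beijing"
  },
  {
    "name": "Tina White",
    "city": "Paris"
  },
  {
    "name": "Liam Taylor",
    "city": "Rome"
  }
]


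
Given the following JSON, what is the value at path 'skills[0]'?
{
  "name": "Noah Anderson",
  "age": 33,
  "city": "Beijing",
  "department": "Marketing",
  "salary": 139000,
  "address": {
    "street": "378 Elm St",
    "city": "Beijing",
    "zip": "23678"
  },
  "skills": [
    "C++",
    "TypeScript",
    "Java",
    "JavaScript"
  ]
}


Query: skills[0]
Path: skills -> first element
Value: C++

C++


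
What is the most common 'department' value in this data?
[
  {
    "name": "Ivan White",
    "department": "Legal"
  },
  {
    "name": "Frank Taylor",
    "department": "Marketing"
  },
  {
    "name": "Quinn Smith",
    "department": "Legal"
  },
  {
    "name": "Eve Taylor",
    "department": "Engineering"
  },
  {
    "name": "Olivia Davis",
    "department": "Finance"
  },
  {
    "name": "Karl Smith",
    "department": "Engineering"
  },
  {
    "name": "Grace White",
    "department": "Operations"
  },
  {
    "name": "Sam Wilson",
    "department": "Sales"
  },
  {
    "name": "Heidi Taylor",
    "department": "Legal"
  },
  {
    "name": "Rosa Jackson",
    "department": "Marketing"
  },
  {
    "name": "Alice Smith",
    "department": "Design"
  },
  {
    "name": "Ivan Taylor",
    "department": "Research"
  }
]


Counting 'department' values across 12 records:

  Legal: 3 ###
  Marketing: 2 ##
  Engineering: 2 ##
  Finance: 1 #
  Operations: 1 #
  Sales: 1 #
  Design: 1 #
  Research: 1 #

Most common: Legal (3 times)

Legal (3 times)


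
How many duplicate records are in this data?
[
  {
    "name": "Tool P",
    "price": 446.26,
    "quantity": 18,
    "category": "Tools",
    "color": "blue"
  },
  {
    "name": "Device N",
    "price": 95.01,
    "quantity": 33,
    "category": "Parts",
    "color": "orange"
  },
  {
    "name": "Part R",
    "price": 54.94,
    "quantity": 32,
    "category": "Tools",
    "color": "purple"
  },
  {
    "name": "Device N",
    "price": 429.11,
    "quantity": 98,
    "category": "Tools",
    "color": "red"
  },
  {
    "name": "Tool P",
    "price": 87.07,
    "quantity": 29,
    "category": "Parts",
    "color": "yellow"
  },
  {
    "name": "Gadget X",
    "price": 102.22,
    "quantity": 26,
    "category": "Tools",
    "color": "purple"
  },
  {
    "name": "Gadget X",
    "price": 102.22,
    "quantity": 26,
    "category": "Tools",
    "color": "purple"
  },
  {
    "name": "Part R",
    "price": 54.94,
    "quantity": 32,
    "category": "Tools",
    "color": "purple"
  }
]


Checking 8 records for duplicates:

  Row 1: Tool P ($446.26, qty 18)
  Row 2: Device N ($95.01, qty 33)
  Row 3: Part R ($54.94, qty 32)
  Row 4: Device N ($429.11, qty 98)
  Row 5: Tool P ($87.07, qty 29)
  Row 6: Gadget X ($102.22, qty 26)
  Row 7: Gadget X ($102.22, qty 26) <-- DUPLICATE
  Row 8: Part R ($54.94, qty 32) <-- DUPLICATE

Duplicates found: 2
Unique records: 6

2 duplicates, 6 unique


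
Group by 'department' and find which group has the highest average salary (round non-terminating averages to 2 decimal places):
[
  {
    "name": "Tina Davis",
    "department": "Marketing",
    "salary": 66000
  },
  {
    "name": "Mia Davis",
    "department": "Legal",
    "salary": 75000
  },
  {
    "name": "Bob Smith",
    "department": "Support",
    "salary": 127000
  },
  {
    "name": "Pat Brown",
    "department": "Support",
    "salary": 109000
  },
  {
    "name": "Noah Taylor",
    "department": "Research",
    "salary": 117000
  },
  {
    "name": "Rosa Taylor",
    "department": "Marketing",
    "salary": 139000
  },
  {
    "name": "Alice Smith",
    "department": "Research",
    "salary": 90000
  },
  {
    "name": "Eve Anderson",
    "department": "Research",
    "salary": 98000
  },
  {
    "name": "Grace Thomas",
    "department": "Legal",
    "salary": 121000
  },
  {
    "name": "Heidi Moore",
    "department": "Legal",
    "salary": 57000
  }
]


Group by: department

Groups:
  Legal: 3 people, avg salary = 253000/3 ≈ $84333.33
  Marketing: 2 people, avg salary = 205000/2 = $102500
  Research: 3 people, avg salary = 305000/3 ≈ $101666.67
  Support: 2 people, avg salary = 236000/2 = $118000

Highest average salary: Support ($118000)

Support ($118000)


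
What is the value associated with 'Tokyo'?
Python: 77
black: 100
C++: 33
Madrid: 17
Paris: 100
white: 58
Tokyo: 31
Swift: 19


Looking up key 'Tokyo'
Value: 31

31


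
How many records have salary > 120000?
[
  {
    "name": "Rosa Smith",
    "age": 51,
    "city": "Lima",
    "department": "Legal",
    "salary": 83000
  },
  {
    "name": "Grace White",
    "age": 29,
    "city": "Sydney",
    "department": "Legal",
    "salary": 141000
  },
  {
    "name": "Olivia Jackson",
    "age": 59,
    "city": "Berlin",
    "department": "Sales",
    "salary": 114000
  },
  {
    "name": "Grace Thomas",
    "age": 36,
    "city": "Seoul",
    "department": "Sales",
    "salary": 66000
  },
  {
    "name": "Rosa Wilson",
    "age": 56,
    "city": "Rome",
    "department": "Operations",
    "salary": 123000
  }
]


Data: 5 records
Condition: salary > 120000

Checking each record:
  Rosa Smith: 83000
  Grace White: 141000 MATCH
  Olivia Jackson: 114000
  Grace Thomas: 66000
  Rosa Wilson: 123000 MATCH

Count: 2

2


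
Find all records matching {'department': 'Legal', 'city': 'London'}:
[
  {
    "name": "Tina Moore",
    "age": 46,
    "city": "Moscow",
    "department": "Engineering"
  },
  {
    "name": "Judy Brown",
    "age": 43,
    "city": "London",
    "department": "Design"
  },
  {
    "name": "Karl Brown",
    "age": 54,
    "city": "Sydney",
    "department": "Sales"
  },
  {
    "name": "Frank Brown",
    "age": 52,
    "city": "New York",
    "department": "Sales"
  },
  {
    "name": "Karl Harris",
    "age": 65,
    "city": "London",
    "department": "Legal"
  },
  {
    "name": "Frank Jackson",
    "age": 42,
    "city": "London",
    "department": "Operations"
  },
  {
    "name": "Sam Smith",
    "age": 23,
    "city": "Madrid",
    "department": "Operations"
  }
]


Search criteria: {'department': 'Legal', 'city': 'London'}

Checking 7 records:
  Tina Moore: {department: Engineering, city: Moscow}
  Judy Brown: {department: Design, city: London}
  Karl Brown: {department: Sales, city: Sydney}
  Frank Brown: {department: Sales, city: New York}
  Karl Harris: {department: Legal, city: London} <-- MATCH
  Frank Jackson: {department: Operations, city: London}
  Sam Smith: {department: Operations, city: Madrid}

Matches: ["Karl Harris"]

["Karl Harris"]


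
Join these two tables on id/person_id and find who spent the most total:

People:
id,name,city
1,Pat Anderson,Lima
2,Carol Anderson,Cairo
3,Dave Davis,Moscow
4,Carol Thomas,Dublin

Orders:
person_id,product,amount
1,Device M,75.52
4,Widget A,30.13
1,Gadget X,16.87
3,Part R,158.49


Join on: people.id = orders.person_id

Joined rows:
  Pat Anderson (Lima) bought Device M for $75.52
  Carol Thomas (Dublin) bought Widget A for $30.13
  Pat Anderson (Lima) bought Gadget X for $16.87
  Dave Davis (Moscow) bought Part R for $158.49

Total per person:
  Dave Davis: $158.49
  Pat Anderson: $92.39
  Carol Thomas: $30.13

Top spender: Dave Davis ($158.49)

Dave Davis ($158.49)


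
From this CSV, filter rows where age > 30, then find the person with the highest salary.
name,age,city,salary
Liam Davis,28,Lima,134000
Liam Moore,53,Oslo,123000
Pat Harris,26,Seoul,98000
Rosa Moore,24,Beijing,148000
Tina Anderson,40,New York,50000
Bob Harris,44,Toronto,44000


Filter: age > 30
Sort by: salary (descending)

Filtered records (3):
  Liam Moore, age 53, salary $123000
  Tina Anderson, age 40, salary $50000
  Bob Harris, age 44, salary $44000

Highest salary: Liam Moore ($123000)

Liam Moore


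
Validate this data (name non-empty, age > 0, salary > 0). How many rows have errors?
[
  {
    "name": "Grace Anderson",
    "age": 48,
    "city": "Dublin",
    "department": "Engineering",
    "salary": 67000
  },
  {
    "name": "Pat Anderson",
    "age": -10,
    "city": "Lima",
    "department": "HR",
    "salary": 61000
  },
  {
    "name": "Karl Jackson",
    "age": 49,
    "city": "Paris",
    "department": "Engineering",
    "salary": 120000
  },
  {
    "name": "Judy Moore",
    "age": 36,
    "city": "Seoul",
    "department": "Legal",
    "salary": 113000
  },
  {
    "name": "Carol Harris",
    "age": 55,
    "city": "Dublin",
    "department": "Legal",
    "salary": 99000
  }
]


Validating 5 records:
Rules: name non-empty, age > 0, salary > 0

  Row 1 (Grace Anderson): OK
  Row 2 (Pat Anderson): negative age: -10
  Row 3 (Karl Jackson): OK
  Row 4 (Judy Moore): OK
  Row 5 (Carol Harris): OK

Total errors: 1

1 errors


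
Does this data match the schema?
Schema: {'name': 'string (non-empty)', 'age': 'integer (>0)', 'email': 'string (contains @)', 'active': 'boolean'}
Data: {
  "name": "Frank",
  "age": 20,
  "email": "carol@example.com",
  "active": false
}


Validating each field against schema:
  name: OK (non-empty string)
  age: OK (positive integer)
  email: OK (string with @)
  active: OK (boolean)

Result: VALID

VALID


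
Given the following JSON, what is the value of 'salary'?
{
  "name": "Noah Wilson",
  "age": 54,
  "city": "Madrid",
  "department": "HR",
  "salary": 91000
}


Looking up field 'salary'
Value: 91000

91000


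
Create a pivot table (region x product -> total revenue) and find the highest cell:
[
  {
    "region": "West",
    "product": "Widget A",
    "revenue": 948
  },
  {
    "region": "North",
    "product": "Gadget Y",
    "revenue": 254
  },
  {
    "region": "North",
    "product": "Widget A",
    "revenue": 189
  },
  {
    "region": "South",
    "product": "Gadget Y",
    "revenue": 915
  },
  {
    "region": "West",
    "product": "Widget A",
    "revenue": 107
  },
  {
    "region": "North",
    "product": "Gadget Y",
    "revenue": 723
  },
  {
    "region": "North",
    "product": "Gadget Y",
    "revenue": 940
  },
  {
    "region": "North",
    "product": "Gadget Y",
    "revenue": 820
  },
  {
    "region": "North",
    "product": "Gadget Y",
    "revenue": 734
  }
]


Pivot: region (rows) x product (columns) -> total revenue

     Gadget Y      Widget A    
North         3471           189  
South          915             0  
West             0          1055  

Highest: North / Gadget Y = $3471

North / Gadget Y = $3471


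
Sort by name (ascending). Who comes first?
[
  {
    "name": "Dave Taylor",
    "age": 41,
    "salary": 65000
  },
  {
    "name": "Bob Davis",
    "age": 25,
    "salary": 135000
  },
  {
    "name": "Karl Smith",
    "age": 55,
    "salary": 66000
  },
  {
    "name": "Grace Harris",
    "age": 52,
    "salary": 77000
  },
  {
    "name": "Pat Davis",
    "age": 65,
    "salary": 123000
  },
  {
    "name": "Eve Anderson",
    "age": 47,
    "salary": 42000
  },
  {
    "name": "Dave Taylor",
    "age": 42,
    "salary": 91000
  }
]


Sort by: name (ascending)

Sorted order:
  1. Bob Davis (name = Bob Davis)
  2. Dave Taylor (name = Dave Taylor)
  3. Dave Taylor (name = Dave Taylor)
  4. Eve Anderson (name = Eve Anderson)
  5. Grace Harris (name = Grace Harris)
  6. Karl Smith (name = Karl Smith)
  7. Pat Davis (name = Pat Davis)

First: Bob Davis

Bob Davis


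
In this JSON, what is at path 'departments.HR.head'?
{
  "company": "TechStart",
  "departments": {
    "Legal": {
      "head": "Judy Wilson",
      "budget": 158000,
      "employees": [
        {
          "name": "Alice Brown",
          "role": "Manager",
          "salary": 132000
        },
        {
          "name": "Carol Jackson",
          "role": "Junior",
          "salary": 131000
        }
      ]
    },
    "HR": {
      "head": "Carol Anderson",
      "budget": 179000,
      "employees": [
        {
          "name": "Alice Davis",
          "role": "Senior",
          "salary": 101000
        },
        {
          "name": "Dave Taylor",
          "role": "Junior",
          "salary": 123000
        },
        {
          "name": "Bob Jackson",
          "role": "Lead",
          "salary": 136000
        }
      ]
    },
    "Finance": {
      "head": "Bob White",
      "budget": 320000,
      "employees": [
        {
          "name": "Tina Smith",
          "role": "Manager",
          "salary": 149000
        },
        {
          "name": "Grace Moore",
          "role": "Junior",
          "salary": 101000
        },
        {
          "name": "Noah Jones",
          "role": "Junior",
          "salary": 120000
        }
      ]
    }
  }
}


Path: departments.HR.head

Navigate:
  -> departments
  -> HR
  -> head = 'Carol Anderson'

Carol Anderson


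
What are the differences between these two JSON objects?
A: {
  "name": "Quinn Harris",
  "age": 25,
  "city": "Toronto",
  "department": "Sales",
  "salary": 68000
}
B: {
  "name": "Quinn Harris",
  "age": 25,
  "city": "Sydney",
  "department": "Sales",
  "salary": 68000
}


Comparing each field (in key order):
  name: same
  age: same
  city: DIFFERENT
  department: same
  salary: same
Differences:
  city: Toronto -> Sydney

1 field(s) changed

1 change: city


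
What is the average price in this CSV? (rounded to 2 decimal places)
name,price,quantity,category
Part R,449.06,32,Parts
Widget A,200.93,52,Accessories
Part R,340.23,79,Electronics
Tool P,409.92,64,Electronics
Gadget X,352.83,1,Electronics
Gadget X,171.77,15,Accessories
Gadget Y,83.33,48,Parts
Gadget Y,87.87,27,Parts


Computing average price:
Values: [449.06, 200.93, 340.23, 409.92, 352.83, 171.77, 83.33, 87.87]
Sum = 2095.94
Count = 8
Average = 2095.94/8 = 261.9925 exactly -> 261.99 (rounded half-up to 2 decimal places)

261.99


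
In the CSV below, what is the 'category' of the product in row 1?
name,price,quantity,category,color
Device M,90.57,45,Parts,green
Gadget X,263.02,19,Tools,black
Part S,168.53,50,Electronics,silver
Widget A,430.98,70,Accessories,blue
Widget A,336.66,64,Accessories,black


Query: Row 1 ('Device M'), column 'category'
Value: Parts

Parts


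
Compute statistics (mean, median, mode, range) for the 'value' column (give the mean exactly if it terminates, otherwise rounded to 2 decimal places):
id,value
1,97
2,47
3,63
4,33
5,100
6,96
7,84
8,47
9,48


Data: [97, 47, 63, 33, 100, 96, 84, 47, 48]
Count: 9
Sum: 615
Mean: 615/9 ≈ 68.33 (rounded to 2 decimal places)
Sorted: [33, 47, 47, 48, 63, 84, 96, 97, 100]
Median: 63.0
Mode: 47 (2 times)
Range: 100 - 33 = 67
Min: 33, Max: 100

mean≈68.33, median=63.0, mode=47, range=67


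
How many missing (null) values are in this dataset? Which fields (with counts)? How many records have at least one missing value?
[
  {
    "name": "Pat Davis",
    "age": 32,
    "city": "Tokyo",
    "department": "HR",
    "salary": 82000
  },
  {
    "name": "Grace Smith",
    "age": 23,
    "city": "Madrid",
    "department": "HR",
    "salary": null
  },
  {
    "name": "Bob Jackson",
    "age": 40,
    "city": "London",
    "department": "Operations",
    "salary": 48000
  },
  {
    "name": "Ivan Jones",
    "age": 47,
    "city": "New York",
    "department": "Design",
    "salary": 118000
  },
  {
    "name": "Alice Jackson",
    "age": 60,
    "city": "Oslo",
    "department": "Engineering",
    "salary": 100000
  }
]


Checking for missing (null) values in 5 records:

  Pat Davis: complete
  Grace Smith: salary
  Bob Jackson: complete
  Ivan Jones: complete
  Alice Jackson: complete

Per field:
  name: 0 missing
  age: 0 missing
  city: 0 missing
  department: 0 missing
  salary: 1 missing

Total missing values: 1
Records with any missing: 1

1 missing values (salary: 1); 1 incomplete records


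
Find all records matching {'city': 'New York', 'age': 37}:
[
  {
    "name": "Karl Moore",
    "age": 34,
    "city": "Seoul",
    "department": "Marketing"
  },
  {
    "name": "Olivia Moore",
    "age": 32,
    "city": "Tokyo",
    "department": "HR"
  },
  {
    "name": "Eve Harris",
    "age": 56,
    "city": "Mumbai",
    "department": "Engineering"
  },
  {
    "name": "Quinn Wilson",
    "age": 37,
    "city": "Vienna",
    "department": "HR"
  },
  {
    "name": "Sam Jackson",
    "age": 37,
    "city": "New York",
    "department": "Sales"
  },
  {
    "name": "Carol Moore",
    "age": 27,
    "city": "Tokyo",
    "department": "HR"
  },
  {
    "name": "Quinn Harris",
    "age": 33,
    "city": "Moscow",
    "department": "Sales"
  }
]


Search criteria: {'city': 'New York', 'age': 37}

Checking 7 records:
  Karl Moore: {city: Seoul, age: 34}
  Olivia Moore: {city: Tokyo, age: 32}
  Eve Harris: {city: Mumbai, age: 56}
  Quinn Wilson: {city: Vienna, age: 37}
  Sam Jackson: {city: New York, age: 37} <-- MATCH
  Carol Moore: {city: Tokyo, age: 27}
  Quinn Harris: {city: Moscow, age: 33}

Matches: ["Sam Jackson"]

["Sam Jackson"]


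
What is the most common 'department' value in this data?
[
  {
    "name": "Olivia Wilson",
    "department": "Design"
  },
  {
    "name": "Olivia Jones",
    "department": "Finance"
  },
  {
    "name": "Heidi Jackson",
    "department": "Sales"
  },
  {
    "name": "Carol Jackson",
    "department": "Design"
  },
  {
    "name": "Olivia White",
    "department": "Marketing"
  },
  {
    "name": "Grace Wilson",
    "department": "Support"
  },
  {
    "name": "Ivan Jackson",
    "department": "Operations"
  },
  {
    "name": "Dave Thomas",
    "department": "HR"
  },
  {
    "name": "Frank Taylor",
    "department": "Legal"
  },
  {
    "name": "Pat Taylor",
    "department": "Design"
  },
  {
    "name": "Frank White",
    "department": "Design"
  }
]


Counting 'department' values across 11 records:

  Design: 4 ####
  Finance: 1 #
  Sales: 1 #
  Marketing: 1 #
  Support: 1 #
  Operations: 1 #
  HR: 1 #
  Legal: 1 #

Most common: Design (4 times)

Design (4 times)


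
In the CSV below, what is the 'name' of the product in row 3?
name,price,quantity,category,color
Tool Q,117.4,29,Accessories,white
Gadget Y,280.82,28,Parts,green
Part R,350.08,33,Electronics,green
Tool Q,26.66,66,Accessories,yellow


Query: Row 3 ('Part R'), column 'name'
Value: Part R

Part R


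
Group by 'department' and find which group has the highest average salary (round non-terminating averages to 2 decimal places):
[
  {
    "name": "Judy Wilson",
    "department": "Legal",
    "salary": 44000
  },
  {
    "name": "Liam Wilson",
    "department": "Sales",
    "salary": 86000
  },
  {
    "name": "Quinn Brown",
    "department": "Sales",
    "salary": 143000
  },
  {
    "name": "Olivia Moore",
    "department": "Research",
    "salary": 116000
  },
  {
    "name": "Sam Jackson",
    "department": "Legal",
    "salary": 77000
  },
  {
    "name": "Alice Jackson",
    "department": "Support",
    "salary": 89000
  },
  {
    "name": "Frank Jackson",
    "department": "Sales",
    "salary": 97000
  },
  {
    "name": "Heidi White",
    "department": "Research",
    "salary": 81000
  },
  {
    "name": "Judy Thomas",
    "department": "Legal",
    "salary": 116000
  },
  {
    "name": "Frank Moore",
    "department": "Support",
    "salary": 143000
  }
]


Group by: department

Groups:
  Legal: 3 people, avg salary = 237000/3 = $79000
  Research: 2 people, avg salary = 197000/2 = $98500
  Sales: 3 people, avg salary = 326000/3 ≈ $108666.67
  Support: 2 people, avg salary = 232000/2 = $116000

Highest average salary: Support ($116000)

Support ($116000)


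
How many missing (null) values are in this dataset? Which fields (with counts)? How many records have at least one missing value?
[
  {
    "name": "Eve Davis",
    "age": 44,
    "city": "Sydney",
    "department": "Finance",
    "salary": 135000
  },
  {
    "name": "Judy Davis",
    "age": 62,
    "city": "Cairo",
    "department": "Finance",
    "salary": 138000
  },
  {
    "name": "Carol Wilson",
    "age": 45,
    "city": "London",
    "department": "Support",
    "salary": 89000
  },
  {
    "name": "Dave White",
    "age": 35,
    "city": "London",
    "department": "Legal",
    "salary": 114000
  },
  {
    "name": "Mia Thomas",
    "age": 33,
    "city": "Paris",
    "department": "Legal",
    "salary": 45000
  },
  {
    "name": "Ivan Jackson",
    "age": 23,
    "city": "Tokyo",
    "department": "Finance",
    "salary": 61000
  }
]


Checking for missing (null) values in 6 records:

  Eve Davis: complete
  Judy Davis: complete
  Carol Wilson: complete
  Dave White: complete
  Mia Thomas: complete
  Ivan Jackson: complete

Per field:
  name: 0 missing
  age: 0 missing
  city: 0 missing
  department: 0 missing
  salary: 0 missing

Total missing values: 0
Records with any missing: 0

0 missing values (none); 0 incomplete records


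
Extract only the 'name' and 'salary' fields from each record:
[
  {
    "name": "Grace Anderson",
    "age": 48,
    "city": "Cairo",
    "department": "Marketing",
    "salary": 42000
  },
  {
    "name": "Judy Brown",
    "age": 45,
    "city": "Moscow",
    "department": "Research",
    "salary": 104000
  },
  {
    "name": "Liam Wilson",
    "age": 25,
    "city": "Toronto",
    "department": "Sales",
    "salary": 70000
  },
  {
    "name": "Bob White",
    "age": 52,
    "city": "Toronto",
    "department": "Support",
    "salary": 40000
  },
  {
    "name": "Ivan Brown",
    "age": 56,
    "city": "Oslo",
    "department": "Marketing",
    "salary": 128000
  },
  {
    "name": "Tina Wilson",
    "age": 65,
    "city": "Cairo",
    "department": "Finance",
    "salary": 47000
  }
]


Original: 6 records with fields: name, age, city, department, salary
Keep: ['name', 'salary']
Drop: ['age', 'city', 'department']
Result: 6 records, 2 fields each

[
  {
    "name": "Grace Anderson",
    "salary": 42000
  },
  {
    "name": "Judy Brown",
    "salary": 104000
  },
  {
    "name": "Liam Wilson",
    "salary": 70000
  },
  {
    "name": "Bob White",
    "salary": 40000
  },
  {
    "name": "Ivan Brown",
    "salary": 128000
  },
  {
    "name": "Tina Wilson",
    "salary": 47000
  }
]


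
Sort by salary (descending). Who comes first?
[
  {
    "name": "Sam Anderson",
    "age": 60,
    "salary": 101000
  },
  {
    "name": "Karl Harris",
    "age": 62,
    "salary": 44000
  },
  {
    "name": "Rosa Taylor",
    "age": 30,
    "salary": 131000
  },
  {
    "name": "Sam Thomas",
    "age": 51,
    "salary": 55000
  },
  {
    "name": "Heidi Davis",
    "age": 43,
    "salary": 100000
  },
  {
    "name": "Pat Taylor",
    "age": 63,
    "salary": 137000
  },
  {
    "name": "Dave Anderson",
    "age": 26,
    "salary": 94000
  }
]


Sort by: salary (descending)

Sorted order:
  1. Pat Taylor (salary = 137000)
  2. Rosa Taylor (salary = 131000)
  3. Sam Anderson (salary = 101000)
  4. Heidi Davis (salary = 100000)
  5. Dave Anderson (salary = 94000)
  6. Sam Thomas (salary = 55000)
  7. Karl Harris (salary = 44000)

First: Pat Taylor

Pat Taylor


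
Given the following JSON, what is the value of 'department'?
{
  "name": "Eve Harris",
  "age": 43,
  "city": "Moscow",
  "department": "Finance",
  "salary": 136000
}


Looking up field 'department'
Value: Finance

Finance


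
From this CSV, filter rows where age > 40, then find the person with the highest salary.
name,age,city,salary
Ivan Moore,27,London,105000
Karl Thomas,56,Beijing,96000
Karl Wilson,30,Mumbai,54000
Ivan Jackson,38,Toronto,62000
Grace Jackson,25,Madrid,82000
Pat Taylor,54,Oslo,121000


Filter: age > 40
Sort by: salary (descending)

Filtered records (2):
  Pat Taylor, age 54, salary $121000
  Karl Thomas, age 56, salary $96000

Highest salary: Pat Taylor ($121000)

Pat Taylor


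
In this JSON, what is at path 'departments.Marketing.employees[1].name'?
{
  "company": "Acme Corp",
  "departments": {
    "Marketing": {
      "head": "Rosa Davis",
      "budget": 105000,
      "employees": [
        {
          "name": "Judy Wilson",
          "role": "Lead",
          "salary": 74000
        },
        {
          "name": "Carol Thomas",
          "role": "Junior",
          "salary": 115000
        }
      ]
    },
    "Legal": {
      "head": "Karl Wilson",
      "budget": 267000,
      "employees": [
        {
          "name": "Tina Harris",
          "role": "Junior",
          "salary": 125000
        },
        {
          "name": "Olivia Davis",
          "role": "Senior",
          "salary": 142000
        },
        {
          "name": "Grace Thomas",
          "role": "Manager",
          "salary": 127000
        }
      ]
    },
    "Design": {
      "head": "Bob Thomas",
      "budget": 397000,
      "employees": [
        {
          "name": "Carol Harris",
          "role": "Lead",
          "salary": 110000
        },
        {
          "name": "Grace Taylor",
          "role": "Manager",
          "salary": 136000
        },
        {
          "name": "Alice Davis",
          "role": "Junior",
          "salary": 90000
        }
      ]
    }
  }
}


Path: departments.Marketing.employees[1].name

Navigate:
  -> departments
  -> Marketing
  -> employees[1].name = 'Carol Thomas'

Carol Thomas


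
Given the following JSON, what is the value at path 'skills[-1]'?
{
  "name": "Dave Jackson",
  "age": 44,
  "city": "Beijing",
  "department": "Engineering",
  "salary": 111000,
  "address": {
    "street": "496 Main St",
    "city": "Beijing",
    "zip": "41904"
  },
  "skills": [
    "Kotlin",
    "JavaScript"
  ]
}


Query: skills[-1]
Path: skills -> last element
Value: JavaScript

JavaScript


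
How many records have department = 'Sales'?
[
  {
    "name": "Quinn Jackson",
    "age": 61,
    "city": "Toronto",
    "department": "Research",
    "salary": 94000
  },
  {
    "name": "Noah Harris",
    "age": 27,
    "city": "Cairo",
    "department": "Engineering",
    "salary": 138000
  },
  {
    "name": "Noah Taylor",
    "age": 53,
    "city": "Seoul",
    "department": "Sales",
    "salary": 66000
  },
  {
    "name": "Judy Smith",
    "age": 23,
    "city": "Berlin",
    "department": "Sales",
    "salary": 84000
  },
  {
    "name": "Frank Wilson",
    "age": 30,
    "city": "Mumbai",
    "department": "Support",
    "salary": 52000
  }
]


Data: 5 records
Condition: department = 'Sales'

Checking each record:
  Quinn Jackson: Research
  Noah Harris: Engineering
  Noah Taylor: Sales MATCH
  Judy Smith: Sales MATCH
  Frank Wilson: Support

Count: 2

2


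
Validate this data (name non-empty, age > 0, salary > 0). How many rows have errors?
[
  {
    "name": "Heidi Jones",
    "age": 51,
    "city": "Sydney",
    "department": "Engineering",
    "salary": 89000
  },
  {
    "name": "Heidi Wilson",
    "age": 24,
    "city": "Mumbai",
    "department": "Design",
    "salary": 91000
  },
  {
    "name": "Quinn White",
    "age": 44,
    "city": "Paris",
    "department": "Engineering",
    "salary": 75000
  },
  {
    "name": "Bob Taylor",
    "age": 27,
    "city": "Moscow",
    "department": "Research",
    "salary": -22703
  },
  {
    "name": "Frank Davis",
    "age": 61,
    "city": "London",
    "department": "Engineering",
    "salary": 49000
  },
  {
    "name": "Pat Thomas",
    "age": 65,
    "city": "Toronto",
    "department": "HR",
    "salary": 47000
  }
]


Validating 6 records:
Rules: name non-empty, age > 0, salary > 0

  Row 1 (Heidi Jones): OK
  Row 2 (Heidi Wilson): OK
  Row 3 (Quinn White): OK
  Row 4 (Bob Taylor): negative salary: -22703
  Row 5 (Frank Davis): OK
  Row 6 (Pat Thomas): OK

Total errors: 1

1 errors


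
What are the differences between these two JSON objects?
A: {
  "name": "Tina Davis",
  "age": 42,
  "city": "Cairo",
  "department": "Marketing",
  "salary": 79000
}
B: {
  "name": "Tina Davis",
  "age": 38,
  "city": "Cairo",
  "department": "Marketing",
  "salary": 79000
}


Comparing each field (in key order):
  name: same
  age: DIFFERENT
  city: same
  department: same
  salary: same
Differences:
  age: 42 -> 38

1 field(s) changed

1 change: age


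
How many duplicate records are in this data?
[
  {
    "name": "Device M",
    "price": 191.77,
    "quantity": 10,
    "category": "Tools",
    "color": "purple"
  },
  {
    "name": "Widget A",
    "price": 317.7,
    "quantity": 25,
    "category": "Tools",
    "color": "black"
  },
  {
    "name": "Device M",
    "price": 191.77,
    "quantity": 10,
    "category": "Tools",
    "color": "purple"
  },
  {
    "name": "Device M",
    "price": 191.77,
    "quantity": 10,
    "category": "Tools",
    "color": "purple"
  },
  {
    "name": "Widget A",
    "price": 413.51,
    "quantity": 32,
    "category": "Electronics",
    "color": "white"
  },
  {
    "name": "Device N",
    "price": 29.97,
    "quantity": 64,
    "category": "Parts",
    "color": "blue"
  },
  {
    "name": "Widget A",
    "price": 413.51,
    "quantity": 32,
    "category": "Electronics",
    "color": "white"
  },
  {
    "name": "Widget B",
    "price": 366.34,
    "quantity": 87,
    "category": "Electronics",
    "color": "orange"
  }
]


Checking 8 records for duplicates:

  Row 1: Device M ($191.77, qty 10)
  Row 2: Widget A ($317.7, qty 25)
  Row 3: Device M ($191.77, qty 10) <-- DUPLICATE
  Row 4: Device M ($191.77, qty 10) <-- DUPLICATE
  Row 5: Widget A ($413.51, qty 32)
  Row 6: Device N ($29.97, qty 64)
  Row 7: Widget A ($413.51, qty 32) <-- DUPLICATE
  Row 8: Widget B ($366.34, qty 87)

Duplicates found: 3
Unique records: 5

3 duplicates, 5 unique


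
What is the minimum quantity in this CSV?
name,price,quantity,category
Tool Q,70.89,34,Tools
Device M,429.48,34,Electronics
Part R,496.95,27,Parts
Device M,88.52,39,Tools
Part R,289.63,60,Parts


Computing minimum quantity:
Values: [34, 34, 27, 39, 60]
Min = 27

27


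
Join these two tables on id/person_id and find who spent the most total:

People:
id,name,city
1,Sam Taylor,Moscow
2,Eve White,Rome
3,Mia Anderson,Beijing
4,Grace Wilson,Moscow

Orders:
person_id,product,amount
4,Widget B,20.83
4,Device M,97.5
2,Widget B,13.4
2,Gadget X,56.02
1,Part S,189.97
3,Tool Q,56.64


Join on: people.id = orders.person_id

Joined rows:
  Grace Wilson (Moscow) bought Widget B for $20.83
  Grace Wilson (Moscow) bought Device M for $97.5
  Eve White (Rome) bought Widget B for $13.4
  Eve White (Rome) bought Gadget X for $56.02
  Sam Taylor (Moscow) bought Part S for $189.97
  Mia Anderson (Beijing) bought Tool Q for $56.64

Total per person:
  Sam Taylor: $189.97
  Grace Wilson: $118.33
  Eve White: $69.42
  Mia Anderson: $56.64

Top spender: Sam Taylor ($189.97)

Sam Taylor ($189.97)


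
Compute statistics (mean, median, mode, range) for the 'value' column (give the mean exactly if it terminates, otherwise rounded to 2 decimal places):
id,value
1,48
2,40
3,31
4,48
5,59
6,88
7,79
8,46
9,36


Data: [48, 40, 31, 48, 59, 88, 79, 46, 36]
Count: 9
Sum: 475
Mean: 475/9 ≈ 52.78 (rounded to 2 decimal places)
Sorted: [31, 36, 40, 46, 48, 48, 59, 79, 88]
Median: 48.0
Mode: 48 (2 times)
Range: 88 - 31 = 57
Min: 31, Max: 88

mean≈52.78, median=48.0, mode=48, range=57


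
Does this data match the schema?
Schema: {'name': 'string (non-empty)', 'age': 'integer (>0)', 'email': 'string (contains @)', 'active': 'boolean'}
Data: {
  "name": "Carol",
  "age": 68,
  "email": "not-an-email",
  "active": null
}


Validating each field against schema:
  name: OK (non-empty string)
  age: OK (positive integer)
  email: FAIL ("not-an-email" does not contain @)
  active: FAIL (null is not a boolean)

Result: INVALID (2 errors: email, active)

INVALID (2 errors: email, active)


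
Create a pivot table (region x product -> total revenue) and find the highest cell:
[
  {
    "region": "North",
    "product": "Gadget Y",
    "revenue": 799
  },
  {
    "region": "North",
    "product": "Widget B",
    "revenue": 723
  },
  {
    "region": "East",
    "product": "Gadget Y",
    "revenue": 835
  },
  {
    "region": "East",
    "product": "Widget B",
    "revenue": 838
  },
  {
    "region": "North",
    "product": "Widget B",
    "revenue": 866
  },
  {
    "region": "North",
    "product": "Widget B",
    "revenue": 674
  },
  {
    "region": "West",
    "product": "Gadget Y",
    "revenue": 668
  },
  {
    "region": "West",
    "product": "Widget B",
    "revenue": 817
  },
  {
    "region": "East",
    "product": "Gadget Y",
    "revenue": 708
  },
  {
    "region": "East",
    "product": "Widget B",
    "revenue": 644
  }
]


Pivot: region (rows) x product (columns) -> total revenue

     Gadget Y      Widget B    
East          1543          1482  
North          799          2263  
West           668           817  

Highest: North / Widget B = $2263

North / Widget B = $2263


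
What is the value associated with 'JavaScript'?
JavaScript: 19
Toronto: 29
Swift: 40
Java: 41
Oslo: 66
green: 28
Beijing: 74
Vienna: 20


Looking up key 'JavaScript'
Value: 19

19


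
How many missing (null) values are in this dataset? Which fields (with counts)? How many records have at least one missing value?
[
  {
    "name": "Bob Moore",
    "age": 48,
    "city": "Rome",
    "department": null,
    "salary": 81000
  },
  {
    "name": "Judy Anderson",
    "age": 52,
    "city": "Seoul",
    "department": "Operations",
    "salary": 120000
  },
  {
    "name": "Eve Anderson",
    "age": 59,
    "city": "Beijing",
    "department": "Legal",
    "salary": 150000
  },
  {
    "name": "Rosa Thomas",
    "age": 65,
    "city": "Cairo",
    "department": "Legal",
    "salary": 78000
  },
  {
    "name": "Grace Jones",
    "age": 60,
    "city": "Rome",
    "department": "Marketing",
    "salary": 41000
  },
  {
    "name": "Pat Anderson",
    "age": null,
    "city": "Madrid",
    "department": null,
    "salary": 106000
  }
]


Checking for missing (null) values in 6 records:

  Bob Moore: department
  Judy Anderson: complete
  Eve Anderson: complete
  Rosa Thomas: complete
  Grace Jones: complete
  Pat Anderson: age, department

Per field:
  name: 0 missing
  age: 1 missing
  city: 0 missing
  department: 2 missing
  salary: 0 missing

Total missing values: 3
Records with any missing: 2

3 missing values (age: 1, department: 2); 2 incomplete records


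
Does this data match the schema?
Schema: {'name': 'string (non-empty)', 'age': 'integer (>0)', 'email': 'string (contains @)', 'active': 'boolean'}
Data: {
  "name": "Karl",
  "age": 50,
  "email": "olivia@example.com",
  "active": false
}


Validating each field against schema:
  name: OK (non-empty string)
  age: OK (positive integer)
  email: OK (string with @)
  active: OK (boolean)

Result: VALID

VALID
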